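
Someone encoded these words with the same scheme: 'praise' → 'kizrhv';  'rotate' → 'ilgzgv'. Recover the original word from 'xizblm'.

Each pair mirrors across the alphabet (p↔k, r↔i, a↔z): positions sum to 25. This is the alphabet-reversal cipher (Atbash): a becomes z, b becomes y, etc.
Decoding xizblm: x↔c, i↔r, z↔a, b↔y, l↔o, m↔n.

crayon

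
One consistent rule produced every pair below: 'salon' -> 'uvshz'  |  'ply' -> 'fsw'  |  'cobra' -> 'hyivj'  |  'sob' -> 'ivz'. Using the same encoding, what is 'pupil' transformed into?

spwbw

The output letters match the input read backwards, each shifted +7: salon reversed is nolas. Two steps: reverse the string, then apply a Caesar shift of +7.
On pupil: reverse → lipup; then shift: l+7=s, i+7=p, p+7=w, u+7=b, p+7=w.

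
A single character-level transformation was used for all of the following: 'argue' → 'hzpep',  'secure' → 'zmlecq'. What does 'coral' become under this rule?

jwakw

In argue: a→h is +7, r→z is +8, g→p is +9, u→e is +10 — the shift increases by 1 each position. Letter i (0-indexed) is shifted by i+7, so successive shifts are 7, 8, 9, ….
On coral: c+7=j, o+8=w, r+9=a, a+10=k, l+11=w.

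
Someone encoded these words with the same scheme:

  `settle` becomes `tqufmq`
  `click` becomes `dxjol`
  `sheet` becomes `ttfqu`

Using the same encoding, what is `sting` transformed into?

tfjzh

Shifts by position in settle: pos 0: s→t (+1), pos 1: e→q (+12), pos 2: t→u (+1), pos 3: t→f (+12) — repeating every 2. A repeating key of period 2 is used — shifts +1, +12 over and over.
Applying it to sting: s+1=t, t+12=f, i+1=j, n+12=z, g+1=h.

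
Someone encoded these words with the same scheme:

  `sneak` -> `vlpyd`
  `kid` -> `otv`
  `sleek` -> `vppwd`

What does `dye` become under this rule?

The output letters match the input read backwards, each shifted +11: sneak reversed is kaens. Read the word backwards and shift each letter +11.
For dye: reverse → eyd; then shift: e+11=p, y+11=j, d+11=o.

pjo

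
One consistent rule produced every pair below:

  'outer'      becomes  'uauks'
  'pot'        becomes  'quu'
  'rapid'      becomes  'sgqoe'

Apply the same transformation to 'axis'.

gyot

The shift depends on letter class: consonant t→u is +1, but vowel o→u is +6. The rule splits by letter class: vowels +6, consonants +1.
For axis: a(vowel)+6=g, x(cons)+1=y, i(vowel)+6=o, s(cons)+1=t.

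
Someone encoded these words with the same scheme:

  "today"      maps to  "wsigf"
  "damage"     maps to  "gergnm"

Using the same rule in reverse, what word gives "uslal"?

rogue

The shift increases by 1 at each position, starting from +3: 3, 4, 5, ….
Reversing it on uslal: u−3=r, s−4=o, l−5=g, a−6=u, l−7=e.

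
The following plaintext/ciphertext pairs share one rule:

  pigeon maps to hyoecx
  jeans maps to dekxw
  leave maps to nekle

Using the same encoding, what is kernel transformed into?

ierxen

p(15)→h(7) and i(8)→y(24) fit y≡5x+10 (mod 26); the inverse of 5 mod 26 is 21. Treating letters as 0–25, the rule is x ↦ 5x + 10 (mod 26).
Applying it to kernel: k(10)→5·10+10≡8=i; e(4)→5·4+10≡4=e; r(17)→5·17+10≡17=r; n(13)→5·13+10≡23=x; e(4)→5·4+10≡4=e; l(11)→5·11+10≡13=n (all mod 26).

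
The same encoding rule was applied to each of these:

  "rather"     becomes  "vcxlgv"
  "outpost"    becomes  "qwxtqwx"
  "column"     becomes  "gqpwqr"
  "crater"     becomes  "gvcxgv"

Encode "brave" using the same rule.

Two shifts are in play — +2 for a/e/i/o/u, +4 for every other letter.
Applying it to brave: b(cons)+4=f, r(cons)+4=v, a(vowel)+2=c, v(cons)+4=z, e(vowel)+2=g.

fvczg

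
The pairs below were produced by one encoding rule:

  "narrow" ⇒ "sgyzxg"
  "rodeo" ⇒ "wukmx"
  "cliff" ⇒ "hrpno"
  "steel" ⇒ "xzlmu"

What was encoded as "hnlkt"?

In narrow: n→s is +5, a→g is +6, r→y is +7, r→z is +8 — the shift increases by 1 each position. Letter i (0-indexed) is shifted by i+5, so successive shifts are 5, 6, 7, ….
Decoding hnlkt: h−5=c, n−6=h, l−7=e, k−8=c, t−9=k.

check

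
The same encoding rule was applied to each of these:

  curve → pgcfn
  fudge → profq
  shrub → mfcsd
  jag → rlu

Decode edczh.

The output letters match the input read backwards, each shifted +11: curve reversed is evruc. Read the word backwards and shift each letter +11.
Reversing it on edczh: shift back: e−11=t, d−11=s, c−11=r, z−11=o, h−11=w → tsrow; then reverse → worst.

worst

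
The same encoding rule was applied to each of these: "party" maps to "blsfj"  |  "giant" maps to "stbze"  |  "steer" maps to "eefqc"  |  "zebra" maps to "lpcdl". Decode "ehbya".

swamp

Shifts by position in party: pos 0: p→b (+12), pos 1: a→l (+11), pos 2: r→s (+1), pos 3: t→f (+12), pos 4: y→j (+11) — repeating every 3. The shifts repeat in a cycle of length 3: positions 0,1,… shift by +12, +11, +1, then the pattern repeats.
Undoing it on ehbya: e−12=s, h−11=w, b−1=a, y−12=m, a−11=p.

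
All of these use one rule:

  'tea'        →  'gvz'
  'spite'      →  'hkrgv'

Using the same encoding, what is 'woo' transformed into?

dll

Each letter is replaced by its mirror in the alphabet: a↔z, b↔y, c↔x, and so on (the Atbash cipher).
On woo: w↔d, o↔l, o↔l.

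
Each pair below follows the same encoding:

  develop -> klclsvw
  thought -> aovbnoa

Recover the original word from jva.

cot

Each letter is shifted forward by 7 in the alphabet (a Caesar shift of +7).
Undoing it on jva: j−7=c, v−7=o, a−7=t.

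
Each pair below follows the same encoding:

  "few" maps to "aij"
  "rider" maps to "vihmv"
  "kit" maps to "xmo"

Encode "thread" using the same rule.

heivlx

The output letters match the input read backwards, each shifted +4: few reversed is wef. Two steps: reverse the string, then apply a Caesar shift of +4.
For thread: reverse → daerht; then shift: d+4=h, a+4=e, e+4=i, r+4=v, h+4=l, t+4=x.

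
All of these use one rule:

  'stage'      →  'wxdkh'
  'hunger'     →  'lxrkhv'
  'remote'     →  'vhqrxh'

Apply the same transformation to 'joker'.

The shift depends on letter class: consonant s→w is +4, but vowel a→d is +3. The rule splits by letter class: vowels +3, consonants +4.
On joker: j(cons)+4=n, o(vowel)+3=r, k(cons)+4=o, e(vowel)+3=h, r(cons)+4=v.

nrohv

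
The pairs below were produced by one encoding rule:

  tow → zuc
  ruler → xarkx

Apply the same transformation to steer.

Compare letters: t→z is +6, o→u is +6, w→c is +6 — a constant shift. Every letter moves 6 places later in the alphabet, wrapping around z→a.
On steer: s+6=y, t+6=z, e+6=k, e+6=k, r+6=x.

yzkkx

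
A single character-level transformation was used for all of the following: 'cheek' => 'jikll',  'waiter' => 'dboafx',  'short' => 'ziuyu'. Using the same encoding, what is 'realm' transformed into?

yfgsn

Shifts by position in cheek: pos 0: c→j (+7), pos 1: h→i (+1), pos 2: e→k (+6), pos 3: e→l (+7), pos 4: k→l (+1) — repeating every 3. The shifts repeat in a cycle of length 3: positions 0,1,… shift by +7, +1, +6, then the pattern repeats.
Applying it to realm: r+7=y, e+1=f, a+6=g, l+7=s, m+1=n.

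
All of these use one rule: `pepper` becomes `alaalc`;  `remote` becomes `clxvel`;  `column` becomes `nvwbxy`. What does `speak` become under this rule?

The shift depends on letter class: consonant p→a is +11, but vowel e→l is +7. Vowels shift forward by 7 and consonants shift forward by 11.
Applying it to speak: s(cons)+11=d, p(cons)+11=a, e(vowel)+7=l, a(vowel)+7=h, k(cons)+11=v.

dalhv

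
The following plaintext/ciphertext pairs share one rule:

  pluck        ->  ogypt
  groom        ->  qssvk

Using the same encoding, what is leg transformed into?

kip

The output letters match the input read backwards, each shifted +4: pluck reversed is kculp. The word is reversed, then every letter is shifted forward by 4.
On leg: reverse → gel; then shift: g+4=k, e+4=i, l+4=p.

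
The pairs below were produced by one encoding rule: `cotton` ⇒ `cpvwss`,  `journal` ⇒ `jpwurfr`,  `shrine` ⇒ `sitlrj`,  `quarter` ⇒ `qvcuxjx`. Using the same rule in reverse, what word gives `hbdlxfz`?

In cotton: c→c is +0, o→p is +1, t→v is +2, t→w is +3 — the shift increases by 1 each position. The shift increases by 1 at each position, starting from +0: 0, 1, 2, ….
Reversing it on hbdlxfz: h−0=h, b−1=a, d−2=b, l−3=i, x−4=t, f−5=a, z−6=t.

habitat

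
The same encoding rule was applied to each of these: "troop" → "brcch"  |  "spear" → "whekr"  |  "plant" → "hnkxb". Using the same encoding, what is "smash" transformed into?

wskwt

t(19)→b(1) and r(17)→r(17) fit y≡5x+10 (mod 26); the inverse of 5 mod 26 is 21. This is an affine cipher: with a=0,…,z=25, each position x becomes (5x+10) mod 26.
For smash: s(18)→5·18+10≡22=w; m(12)→5·12+10≡18=s; a(0)→5·0+10≡10=k; s(18)→5·18+10≡22=w; h(7)→5·7+10≡19=t (all mod 26).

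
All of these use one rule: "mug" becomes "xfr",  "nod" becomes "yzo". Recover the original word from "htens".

Compare letters: m→x is +11, u→f is +11, g→r is +11 — a constant shift. Each letter is shifted forward by 11 in the alphabet (a Caesar shift of +11).
Decoding htens: h−11=w, t−11=i, e−11=t, n−11=c, s−11=h.

witch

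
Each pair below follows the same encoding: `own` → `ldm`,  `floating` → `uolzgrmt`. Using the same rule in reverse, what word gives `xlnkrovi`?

compiler

Each letter is replaced by its mirror in the alphabet: a↔z, b↔y, c↔x, and so on (the Atbash cipher).
Reversing it on xlnkrovi: x↔c, l↔o, n↔m, k↔p, r↔i, o↔l, v↔e, i↔r.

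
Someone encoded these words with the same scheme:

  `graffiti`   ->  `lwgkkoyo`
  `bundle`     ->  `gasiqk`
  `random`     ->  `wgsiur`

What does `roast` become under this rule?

The shift depends on letter class: consonant g→l is +5, but vowel a→g is +6. Two shifts are in play — +6 for a/e/i/o/u, +5 for every other letter.
Applying it to roast: r(cons)+5=w, o(vowel)+6=u, a(vowel)+6=g, s(cons)+5=x, t(cons)+5=y.

wugxy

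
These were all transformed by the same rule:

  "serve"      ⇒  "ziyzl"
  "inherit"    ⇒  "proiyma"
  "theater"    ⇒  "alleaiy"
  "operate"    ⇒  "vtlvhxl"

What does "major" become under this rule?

The shifts repeat in a cycle of length 2: positions 0,1,… shift by +7, +4, then the pattern repeats.
For major: m+7=t, a+4=e, j+7=q, o+4=s, r+7=y.

teqsy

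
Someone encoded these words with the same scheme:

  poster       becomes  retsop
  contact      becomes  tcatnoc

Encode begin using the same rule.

The word is simply reversed.
For begin: reverse → nigeb.

nigeb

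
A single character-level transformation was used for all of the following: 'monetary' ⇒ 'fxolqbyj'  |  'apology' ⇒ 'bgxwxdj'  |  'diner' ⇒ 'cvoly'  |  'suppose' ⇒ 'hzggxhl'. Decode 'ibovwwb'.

vanilla

Treating letters as 0–25, the rule is x ↦ 9x + 1 (mod 26).
Undoing it on ibovwwb: i(8)→3·(8−1)≡21=v; b(1)→3·(1−1)≡0=a; o(14)→3·(14−1)≡13=n; v(21)→3·(21−1)≡8=i; w(22)→3·(22−1)≡11=l; w(22)→3·(22−1)≡11=l; b(1)→3·(1−1)≡0=a (all mod 26).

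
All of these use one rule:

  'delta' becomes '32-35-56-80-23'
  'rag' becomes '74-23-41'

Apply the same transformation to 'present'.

d(#4)→32 and e(#5)→35: differences scale by 3, so n = 3·pos + 20. The formula is n = 3×(alphabet index, a=1) + 20.
Applying it to present: p=16→68, r=18→74, e=5→35, s=19→77, e=5→35, n=14→62, t=20→80.

68-74-35-77-35-62-80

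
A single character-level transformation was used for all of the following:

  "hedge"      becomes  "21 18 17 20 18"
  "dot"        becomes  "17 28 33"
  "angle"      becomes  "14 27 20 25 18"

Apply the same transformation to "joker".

23 28 24 18 31

Letters become their 1-based position plus 13 (so a→14, b→15, …).
On joker: j=10→23, o=15→28, k=11→24, e=5→18, r=18→31.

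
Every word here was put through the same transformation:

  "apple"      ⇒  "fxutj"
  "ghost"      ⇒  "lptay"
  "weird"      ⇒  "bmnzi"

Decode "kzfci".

Shifts by position in apple: pos 0: a→f (+5), pos 1: p→x (+8), pos 2: p→u (+5), pos 3: l→t (+8) — repeating every 2. It's a Vigenère-style cipher with numeric key [5,8]: position i shifts by key[i mod 2].
Reversing it on kzfci: k−5=f, z−8=r, f−5=a, c−8=u, i−5=d.

fraud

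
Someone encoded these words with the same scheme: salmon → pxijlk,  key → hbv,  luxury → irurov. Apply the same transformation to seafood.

pbxclla

Compare letters: s→p is +23, a→x is +23, l→i is +23 — a constant shift. Every letter moves 23 places later in the alphabet, wrapping around z→a.
For seafood: s+23=p, e+23=b, a+23=x, f+23=c, o+23=l, o+23=l, d+23=a.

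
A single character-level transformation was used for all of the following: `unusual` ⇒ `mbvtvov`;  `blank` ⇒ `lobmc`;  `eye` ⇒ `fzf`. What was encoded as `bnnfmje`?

Read the word backwards and shift each letter +1.
Undoing it on bnnfmje: shift back: b−1=a, n−1=m, n−1=m, f−1=e, m−1=l, j−1=i, e−1=d → ammelid; then reverse → dilemma.

dilemma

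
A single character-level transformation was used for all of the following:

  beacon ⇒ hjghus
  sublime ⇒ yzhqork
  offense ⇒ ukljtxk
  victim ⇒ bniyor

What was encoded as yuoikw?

The shifts repeat in a cycle of length 2: positions 0,1,… shift by +6, +5, then the pattern repeats.
Undoing it on yuoikw: y−6=s, u−5=p, o−6=i, i−5=d, k−6=e, w−5=r.

spider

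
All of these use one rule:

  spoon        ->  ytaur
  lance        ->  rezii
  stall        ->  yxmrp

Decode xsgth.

round

A repeating key of period 3 is used — shifts +6, +4, +12 over and over.
Reversing it on xsgth: x−6=r, s−4=o, g−12=u, t−6=n, h−4=d.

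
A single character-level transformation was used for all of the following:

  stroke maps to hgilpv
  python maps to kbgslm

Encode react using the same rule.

Each pair mirrors across the alphabet (s↔h, t↔g, r↔i): positions sum to 25. Letters are reflected about the middle of the alphabet (position → 25−position): Atbash.
On react: r↔i, e↔v, a↔z, c↔x, t↔g.

ivzxg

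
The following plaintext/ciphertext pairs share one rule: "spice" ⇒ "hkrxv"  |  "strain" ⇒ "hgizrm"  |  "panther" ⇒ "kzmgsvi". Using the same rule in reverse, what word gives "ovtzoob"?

Each pair mirrors across the alphabet (s↔h, p↔k, i↔r): positions sum to 25. Letters are reflected about the middle of the alphabet (position → 25−position): Atbash.
Decoding ovtzoob: o↔l, v↔e, t↔g, z↔a, o↔l, o↔l, b↔y.

legally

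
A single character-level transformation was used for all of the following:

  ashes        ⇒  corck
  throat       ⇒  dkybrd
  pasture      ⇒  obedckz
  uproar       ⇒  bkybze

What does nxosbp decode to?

friend

The output letters match the input read backwards, each shifted +10: ashes reversed is sehsa. Read the word backwards and shift each letter +10.
Undoing it on nxosbp: shift back: n−10=d, x−10=n, o−10=e, s−10=i, b−10=r, p−10=f → dneirf; then reverse → friend.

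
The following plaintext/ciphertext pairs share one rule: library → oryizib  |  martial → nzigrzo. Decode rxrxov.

icicle

Each pair mirrors across the alphabet (l↔o, i↔r, b↔y): positions sum to 25. Letters are reflected about the middle of the alphabet (position → 25−position): Atbash.
Undoing it on rxrxov: r↔i, x↔c, r↔i, x↔c, o↔l, v↔e.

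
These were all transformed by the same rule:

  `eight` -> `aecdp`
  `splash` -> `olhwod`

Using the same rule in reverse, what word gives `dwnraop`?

This is a Caesar cipher with shift 22.
Undoing it on dwnraop: d−22=h, w−22=a, n−22=r, r−22=v, a−22=e, o−22=s, p−22=t.

harvest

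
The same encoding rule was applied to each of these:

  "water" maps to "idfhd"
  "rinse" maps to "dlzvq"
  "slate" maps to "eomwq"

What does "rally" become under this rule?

ddxok

It's a Vigenère-style cipher with numeric key [12,3]: position i shifts by key[i mod 2].
Applying it to rally: r+12=d, a+3=d, l+12=x, l+3=o, y+12=k.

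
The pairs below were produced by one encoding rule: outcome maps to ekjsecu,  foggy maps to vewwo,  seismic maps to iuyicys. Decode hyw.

rig

Compare letters: o→e is +16, u→k is +16, t→j is +16 — a constant shift. It's a constant shift of +16 (ROT16).
Reversing it on hyw: h−16=r, y−16=i, w−16=g.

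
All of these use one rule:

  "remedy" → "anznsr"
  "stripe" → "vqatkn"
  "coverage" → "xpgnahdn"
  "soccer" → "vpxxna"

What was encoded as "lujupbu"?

unknown

r(17)→a(0) and e(4)→n(13) fit y≡21x+7 (mod 26); the inverse of 21 mod 26 is 5. Each letter's alphabet position (a=0..z=25) is mapped through 21·x+7 mod 26 — an affine cipher.
Reversing it on lujupbu: l(11)→5·(11−7)≡20=u; u(20)→5·(20−7)≡13=n; j(9)→5·(9−7)≡10=k; u(20)→5·(20−7)≡13=n; p(15)→5·(15−7)≡14=o; b(1)→5·(1−7)≡22=w; u(20)→5·(20−7)≡13=n (all mod 26).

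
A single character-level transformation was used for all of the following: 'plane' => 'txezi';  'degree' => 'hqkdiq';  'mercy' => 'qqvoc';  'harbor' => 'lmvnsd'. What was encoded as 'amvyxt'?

The shifts repeat in a cycle of length 2: positions 0,1,… shift by +4, +12, then the pattern repeats.
Decoding amvyxt: a−4=w, m−12=a, v−4=r, y−12=m, x−4=t, t−12=h.

warmth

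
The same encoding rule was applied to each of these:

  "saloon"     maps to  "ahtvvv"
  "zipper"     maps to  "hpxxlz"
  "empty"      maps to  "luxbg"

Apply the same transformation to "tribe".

bzpjl

Two shifts are in play — +7 for a/e/i/o/u, +8 for every other letter.
On tribe: t(cons)+8=b, r(cons)+8=z, i(vowel)+7=p, b(cons)+8=j, e(vowel)+7=l.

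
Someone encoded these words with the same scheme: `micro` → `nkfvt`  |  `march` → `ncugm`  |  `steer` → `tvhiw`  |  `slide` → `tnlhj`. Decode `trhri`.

spend

Letter i (0-indexed) is shifted by i+1, so successive shifts are 1, 2, 3, ….
Undoing it on trhri: t−1=s, r−2=p, h−3=e, r−4=n, i−5=d.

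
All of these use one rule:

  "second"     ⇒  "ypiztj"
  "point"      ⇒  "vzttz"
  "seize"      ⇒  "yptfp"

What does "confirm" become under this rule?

The shift depends on letter class: consonant s→y is +6, but vowel e→p is +11. The rule splits by letter class: vowels +11, consonants +6.
For confirm: c(cons)+6=i, o(vowel)+11=z, n(cons)+6=t, f(cons)+6=l, i(vowel)+11=t, r(cons)+6=x, m(cons)+6=s.

iztltxs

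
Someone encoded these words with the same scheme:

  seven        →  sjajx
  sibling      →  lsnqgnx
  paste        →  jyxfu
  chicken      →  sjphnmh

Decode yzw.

rut

The output letters match the input read backwards, each shifted +5: seven reversed is neves. Two steps: reverse the string, then apply a Caesar shift of +5.
Reversing it on yzw: shift back: y−5=t, z−5=u, w−5=r → tur; then reverse → rut.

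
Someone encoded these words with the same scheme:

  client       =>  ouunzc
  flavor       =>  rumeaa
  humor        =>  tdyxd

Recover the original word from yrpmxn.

middle

Shifts by position in client: pos 0: c→o (+12), pos 1: l→u (+9), pos 2: i→u (+12), pos 3: e→n (+9) — repeating every 2. The shifts repeat in a cycle of length 2: positions 0,1,… shift by +12, +9, then the pattern repeats.
Decoding yrpmxn: y−12=m, r−9=i, p−12=d, m−9=d, x−12=l, n−9=e.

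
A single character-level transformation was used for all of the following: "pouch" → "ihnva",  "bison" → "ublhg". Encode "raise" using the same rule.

Compare letters: p→i is +19, o→h is +19, u→n is +19 — a constant shift. Every letter moves 19 places later in the alphabet, wrapping around z→a.
For raise: r+19=k, a+19=t, i+19=b, s+19=l, e+19=x.

ktblx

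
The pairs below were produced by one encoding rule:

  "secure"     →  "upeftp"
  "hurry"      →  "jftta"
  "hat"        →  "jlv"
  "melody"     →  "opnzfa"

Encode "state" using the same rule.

uvlvp

The shift depends on letter class: consonant s→u is +2, but vowel e→p is +11. The rule splits by letter class: vowels +11, consonants +2.
Applying it to state: s(cons)+2=u, t(cons)+2=v, a(vowel)+11=l, t(cons)+2=v, e(vowel)+11=p.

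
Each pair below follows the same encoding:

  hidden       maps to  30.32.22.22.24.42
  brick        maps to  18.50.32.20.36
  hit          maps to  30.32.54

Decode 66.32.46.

h(#8)→30 and i(#9)→32: differences scale by 2, so n = 2·pos + 14. The formula is n = 2×(alphabet index, a=1) + 14.
Reversing it on 66.32.46: 66→(66−14)÷2=26=z, 32→(32−14)÷2=9=i, 46→(46−14)÷2=16=p.

zip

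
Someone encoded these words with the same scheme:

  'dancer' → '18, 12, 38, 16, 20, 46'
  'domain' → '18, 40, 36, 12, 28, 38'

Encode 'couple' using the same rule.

The formula is n = 2×(alphabet index, a=1) + 10.
For couple: c=3→16, o=15→40, u=21→52, p=16→42, l=12→34, e=5→20.

16, 40, 52, 42, 34, 20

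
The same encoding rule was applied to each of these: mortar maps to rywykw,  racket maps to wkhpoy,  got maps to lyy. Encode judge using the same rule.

Two shifts are in play — +10 for a/e/i/o/u, +5 for every other letter.
For judge: j(cons)+5=o, u(vowel)+10=e, d(cons)+5=i, g(cons)+5=l, e(vowel)+10=o.

oeilo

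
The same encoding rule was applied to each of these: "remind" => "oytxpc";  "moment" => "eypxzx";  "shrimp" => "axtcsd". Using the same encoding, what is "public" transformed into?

The output letters match the input read backwards, each shifted +11: remind reversed is dnimer. Two steps: reverse the string, then apply a Caesar shift of +11.
For public: reverse → cilbup; then shift: c+11=n, i+11=t, l+11=w, b+11=m, u+11=f, p+11=a.

ntwmfa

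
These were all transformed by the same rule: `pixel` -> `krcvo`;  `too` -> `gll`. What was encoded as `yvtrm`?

begin

This is the alphabet-reversal cipher (Atbash): a becomes z, b becomes y, etc.
Decoding yvtrm: y↔b, v↔e, t↔g, r↔i, m↔n.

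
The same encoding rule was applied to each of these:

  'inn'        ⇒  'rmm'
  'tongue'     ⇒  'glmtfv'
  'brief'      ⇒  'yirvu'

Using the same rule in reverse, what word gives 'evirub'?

verify

Each pair mirrors across the alphabet (i↔r, n↔m, n↔m): positions sum to 25. Letters are reflected about the middle of the alphabet (position → 25−position): Atbash.
Decoding evirub: e↔v, v↔e, i↔r, r↔i, u↔f, b↔y.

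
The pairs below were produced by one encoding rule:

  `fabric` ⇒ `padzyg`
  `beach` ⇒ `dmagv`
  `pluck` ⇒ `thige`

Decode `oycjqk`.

wisdom

f(5)→p(15) and a(0)→a(0) fit y≡3x+0 (mod 26); the inverse of 3 mod 26 is 9. Treating letters as 0–25, the rule is x ↦ 3x + 0 (mod 26).
Undoing it on oycjqk: o(14)→9·(14−0)≡22=w; y(24)→9·(24−0)≡8=i; c(2)→9·(2−0)≡18=s; j(9)→9·(9−0)≡3=d; q(16)→9·(16−0)≡14=o; k(10)→9·(10−0)≡12=m (all mod 26).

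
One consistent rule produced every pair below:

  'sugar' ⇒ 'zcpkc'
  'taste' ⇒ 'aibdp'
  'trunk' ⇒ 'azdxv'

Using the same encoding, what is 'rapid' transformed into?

yiyso

In sugar: s→z is +7, u→c is +8, g→p is +9, a→k is +10 — the shift increases by 1 each position. Letter i (0-indexed) is shifted by i+7, so successive shifts are 7, 8, 9, ….
For rapid: r+7=y, a+8=i, p+9=y, i+10=s, d+11=o.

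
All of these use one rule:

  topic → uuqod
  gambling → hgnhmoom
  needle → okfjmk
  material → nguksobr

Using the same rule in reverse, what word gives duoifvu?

concept

Shifts by position in topic: pos 0: t→u (+1), pos 1: o→u (+6), pos 2: p→q (+1), pos 3: i→o (+6) — repeating every 2. A repeating key of period 2 is used — shifts +1, +6 over and over.
Undoing it on duoifvu: d−1=c, u−6=o, o−1=n, i−6=c, f−1=e, v−6=p, u−1=t.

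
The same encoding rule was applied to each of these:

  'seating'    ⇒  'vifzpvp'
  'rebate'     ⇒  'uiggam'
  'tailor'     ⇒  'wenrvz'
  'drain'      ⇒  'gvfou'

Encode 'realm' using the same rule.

In seating: s→v is +3, e→i is +4, a→f is +5, t→z is +6 — the shift increases by 1 each position. Letter i (0-indexed) is shifted by i+3, so successive shifts are 3, 4, 5, ….
On realm: r+3=u, e+4=i, a+5=f, l+6=r, m+7=t.

uifrt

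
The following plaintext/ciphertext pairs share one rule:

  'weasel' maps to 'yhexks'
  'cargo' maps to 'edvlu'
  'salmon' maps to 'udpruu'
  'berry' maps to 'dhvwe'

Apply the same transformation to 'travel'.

Each letter shifts forward by (position + 2), i.e. 2, 3, 4, … — the shift grows by one for each successive letter.
On travel: t+2=v, r+3=u, a+4=e, v+5=a, e+6=k, l+7=s.

vueaks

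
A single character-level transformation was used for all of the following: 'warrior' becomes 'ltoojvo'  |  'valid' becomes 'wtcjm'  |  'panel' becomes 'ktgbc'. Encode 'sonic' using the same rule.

dvgjx

w(22)→l(11) and a(0)→t(19) fit y≡15x+19 (mod 26); the inverse of 15 mod 26 is 7. Each letter's alphabet position (a=0..z=25) is mapped through 15·x+19 mod 26 — an affine cipher.
For sonic: s(18)→15·18+19≡3=d; o(14)→15·14+19≡21=v; n(13)→15·13+19≡6=g; i(8)→15·8+19≡9=j; c(2)→15·2+19≡23=x (all mod 26).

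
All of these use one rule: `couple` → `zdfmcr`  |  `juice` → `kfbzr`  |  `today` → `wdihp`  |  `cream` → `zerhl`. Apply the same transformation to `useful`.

fnrafc

c(2)→z(25) and o(14)→d(3) fit y≡9x+7 (mod 26); the inverse of 9 mod 26 is 3. Treating letters as 0–25, the rule is x ↦ 9x + 7 (mod 26).
On useful: u(20)→9·20+7≡5=f; s(18)→9·18+7≡13=n; e(4)→9·4+7≡17=r; f(5)→9·5+7≡0=a; u(20)→9·20+7≡5=f; l(11)→9·11+7≡2=c (all mod 26).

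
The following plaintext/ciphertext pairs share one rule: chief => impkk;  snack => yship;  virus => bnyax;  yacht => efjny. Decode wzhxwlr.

The shifts repeat in a cycle of length 3: positions 0,1,… shift by +6, +5, +7, then the pattern repeats.
Decoding wzhxwlr: w−6=q, z−5=u, h−7=a, x−6=r, w−5=r, l−7=e, r−6=l.

quarrel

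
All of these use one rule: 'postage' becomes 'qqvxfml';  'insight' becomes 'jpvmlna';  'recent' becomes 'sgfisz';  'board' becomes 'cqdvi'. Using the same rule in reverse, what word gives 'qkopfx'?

Each letter shifts forward by (position + 1), i.e. 1, 2, 3, … — the shift grows by one for each successive letter.
Decoding qkopfx: q−1=p, k−2=i, o−3=l, p−4=l, f−5=a, x−6=r.

pillar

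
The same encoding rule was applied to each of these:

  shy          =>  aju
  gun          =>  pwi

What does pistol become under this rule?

nqvukr

The word is reversed, then every letter is shifted forward by 2.
Applying it to pistol: reverse → lotsip; then shift: l+2=n, o+2=q, t+2=v, s+2=u, i+2=k, p+2=r.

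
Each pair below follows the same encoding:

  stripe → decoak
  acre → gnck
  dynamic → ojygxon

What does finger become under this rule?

The shift depends on letter class: consonant s→d is +11, but vowel i→o is +6. The rule splits by letter class: vowels +6, consonants +11.
On finger: f(cons)+11=q, i(vowel)+6=o, n(cons)+11=y, g(cons)+11=r, e(vowel)+6=k, r(cons)+11=c.

qoyrkc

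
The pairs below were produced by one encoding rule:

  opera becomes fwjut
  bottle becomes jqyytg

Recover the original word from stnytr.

The word is reversed, then every letter is shifted forward by 5.
Reversing it on stnytr: shift back: s−5=n, t−5=o, n−5=i, y−5=t, t−5=o, r−5=m → noitom; then reverse → motion.

motion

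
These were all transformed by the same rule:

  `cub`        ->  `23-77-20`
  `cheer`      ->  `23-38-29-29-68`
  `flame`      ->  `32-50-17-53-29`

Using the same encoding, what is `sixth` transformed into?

c(#3)→23 and u(#21)→77: differences scale by 3, so n = 3·pos + 14. With a=1..z=26, the number is 3·pos + 14.
On sixth: s=19→71, i=9→41, x=24→86, t=20→74, h=8→38.

71-41-86-74-38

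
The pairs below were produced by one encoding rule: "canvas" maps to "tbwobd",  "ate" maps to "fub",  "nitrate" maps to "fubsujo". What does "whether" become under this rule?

Two steps: reverse the string, then apply a Caesar shift of +1.
On whether: reverse → rehtehw; then shift: r+1=s, e+1=f, h+1=i, t+1=u, e+1=f, h+1=i, w+1=x.

sfiufix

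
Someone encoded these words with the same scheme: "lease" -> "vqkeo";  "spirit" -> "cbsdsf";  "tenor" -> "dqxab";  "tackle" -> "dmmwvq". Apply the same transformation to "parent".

Shifts by position in lease: pos 0: l→v (+10), pos 1: e→q (+12), pos 2: a→k (+10), pos 3: s→e (+12) — repeating every 2. A repeating key of period 2 is used — shifts +10, +12 over and over.
Applying it to parent: p+10=z, a+12=m, r+10=b, e+12=q, n+10=x, t+12=f.

zmbqxf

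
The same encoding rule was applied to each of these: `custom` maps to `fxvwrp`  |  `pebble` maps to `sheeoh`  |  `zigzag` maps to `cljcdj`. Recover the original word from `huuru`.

Compare letters: c→f is +3, u→x is +3, s→v is +3 — a constant shift. Each letter is shifted forward by 3 in the alphabet (a Caesar shift of +3).
Undoing it on huuru: h−3=e, u−3=r, u−3=r, r−3=o, u−3=r.

error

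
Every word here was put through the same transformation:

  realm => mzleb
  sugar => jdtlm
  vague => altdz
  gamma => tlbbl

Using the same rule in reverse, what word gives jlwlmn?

safari

r(17)→m(12) and e(4)→z(25) fit y≡23x+11 (mod 26); the inverse of 23 mod 26 is 17. This is an affine cipher: with a=0,…,z=25, each position x becomes (23x+11) mod 26.
Undoing it on jlwlmn: j(9)→17·(9−11)≡18=s; l(11)→17·(11−11)≡0=a; w(22)→17·(22−11)≡5=f; l(11)→17·(11−11)≡0=a; m(12)→17·(12−11)≡17=r; n(13)→17·(13−11)≡8=i (all mod 26).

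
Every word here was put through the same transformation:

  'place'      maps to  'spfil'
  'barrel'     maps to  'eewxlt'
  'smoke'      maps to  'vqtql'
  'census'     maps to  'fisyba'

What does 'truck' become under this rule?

wvzir

In place: p→s is +3, l→p is +4, a→f is +5, c→i is +6 — the shift increases by 1 each position. Each letter shifts forward by (position + 3), i.e. 3, 4, 5, … — the shift grows by one for each successive letter.
For truck: t+3=w, r+4=v, u+5=z, c+6=i, k+7=r.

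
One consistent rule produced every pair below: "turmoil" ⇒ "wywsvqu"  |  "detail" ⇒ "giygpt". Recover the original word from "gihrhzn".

Letter i (0-indexed) is shifted by i+3, so successive shifts are 3, 4, 5, ….
Undoing it on gihrhzn: g−3=d, i−4=e, h−5=c, r−6=l, h−7=a, z−8=r, n−9=e.

declare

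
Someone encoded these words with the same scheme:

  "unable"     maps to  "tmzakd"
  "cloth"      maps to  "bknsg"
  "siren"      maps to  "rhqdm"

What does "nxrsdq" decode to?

Compare letters: u→t is +25, n→m is +25, a→z is +25 — a constant shift. Every letter moves 25 places later in the alphabet, wrapping around z→a.
Undoing it on nxrsdq: n−25=o, x−25=y, r−25=s, s−25=t, d−25=e, q−25=r.

oyster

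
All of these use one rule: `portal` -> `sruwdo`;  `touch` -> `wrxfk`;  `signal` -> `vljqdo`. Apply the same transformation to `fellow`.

ihoorz

Every letter moves 3 places later in the alphabet, wrapping around z→a.
Applying it to fellow: f+3=i, e+3=h, l+3=o, l+3=o, o+3=r, w+3=z.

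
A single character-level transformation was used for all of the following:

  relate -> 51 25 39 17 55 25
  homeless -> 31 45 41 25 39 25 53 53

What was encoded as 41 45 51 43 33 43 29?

morning

r(#18)→51 and e(#5)→25: differences scale by 2, so n = 2·pos + 15. Each letter becomes 2×(its alphabet position, a=1..z=26) + 15.
Decoding 41 45 51 43 33 43 29: 41→(41−15)÷2=13=m, 45→(45−15)÷2=15=o, 51→(51−15)÷2=18=r, 43→(43−15)÷2=14=n, 33→(33−15)÷2=9=i, 43→(43−15)÷2=14=n, 29→(29−15)÷2=7=g.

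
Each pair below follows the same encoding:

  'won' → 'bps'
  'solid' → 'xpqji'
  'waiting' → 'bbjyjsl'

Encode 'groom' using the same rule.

lwppr

The shift depends on letter class: consonant w→b is +5, but vowel o→p is +1. Vowels shift forward by 1 and consonants shift forward by 5.
Applying it to groom: g(cons)+5=l, r(cons)+5=w, o(vowel)+1=p, o(vowel)+1=p, m(cons)+5=r.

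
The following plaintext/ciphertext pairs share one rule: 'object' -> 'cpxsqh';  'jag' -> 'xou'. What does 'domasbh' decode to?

This is a Caesar cipher with shift 14.
Reversing it on domasbh: d−14=p, o−14=a, m−14=y, a−14=m, s−14=e, b−14=n, h−14=t.

payment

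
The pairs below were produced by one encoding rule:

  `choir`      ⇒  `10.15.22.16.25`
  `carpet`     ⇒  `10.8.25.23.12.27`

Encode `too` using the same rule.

27.22.22

Each letter is replaced by its alphabet position (a=1..z=26) + 7.
On too: t=20→27, o=15→22, o=15→22.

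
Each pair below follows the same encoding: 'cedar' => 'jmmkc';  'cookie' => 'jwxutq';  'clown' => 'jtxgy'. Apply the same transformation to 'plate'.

wtjdp

In cedar: c→j is +7, e→m is +8, d→m is +9, a→k is +10 — the shift increases by 1 each position. The shift increases by 1 at each position, starting from +7: 7, 8, 9, ….
Applying it to plate: p+7=w, l+8=t, a+9=j, t+10=d, e+11=p.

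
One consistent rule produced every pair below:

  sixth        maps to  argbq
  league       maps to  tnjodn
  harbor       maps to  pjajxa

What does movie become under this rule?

Shifts by position in sixth: pos 0: s→a (+8), pos 1: i→r (+9), pos 2: x→g (+9), pos 3: t→b (+8), pos 4: h→q (+9) — repeating every 3. The shifts repeat in a cycle of length 3: positions 0,1,… shift by +8, +9, +9, then the pattern repeats.
On movie: m+8=u, o+9=x, v+9=e, i+8=q, e+9=n.

uxeqn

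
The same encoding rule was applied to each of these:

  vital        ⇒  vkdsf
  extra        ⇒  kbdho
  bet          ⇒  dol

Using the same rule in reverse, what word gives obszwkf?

vampire

The word is reversed, then every letter is shifted forward by 10.
Undoing it on obszwkf: shift back: o−10=e, b−10=r, s−10=i, z−10=p, w−10=m, k−10=a, f−10=v → eripmav; then reverse → vampire.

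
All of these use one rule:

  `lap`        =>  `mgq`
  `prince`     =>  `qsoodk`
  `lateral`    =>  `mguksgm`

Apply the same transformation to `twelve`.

Vowels shift forward by 6 and consonants shift forward by 1.
For twelve: t(cons)+1=u, w(cons)+1=x, e(vowel)+6=k, l(cons)+1=m, v(cons)+1=w, e(vowel)+6=k.

uxkmwk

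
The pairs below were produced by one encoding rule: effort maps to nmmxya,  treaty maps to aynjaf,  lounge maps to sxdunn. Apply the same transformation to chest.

The shift depends on letter class: consonant f→m is +7, but vowel e→n is +9. Vowels shift forward by 9 and consonants shift forward by 7.
Applying it to chest: c(cons)+7=j, h(cons)+7=o, e(vowel)+9=n, s(cons)+7=z, t(cons)+7=a.

jonza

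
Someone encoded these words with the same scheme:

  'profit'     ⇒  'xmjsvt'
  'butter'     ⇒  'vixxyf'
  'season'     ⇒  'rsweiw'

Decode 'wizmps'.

olives

Two steps: reverse the string, then apply a Caesar shift of +4.
Reversing it on wizmps: shift back: w−4=s, i−4=e, z−4=v, m−4=i, p−4=l, s−4=o → sevilo; then reverse → olives.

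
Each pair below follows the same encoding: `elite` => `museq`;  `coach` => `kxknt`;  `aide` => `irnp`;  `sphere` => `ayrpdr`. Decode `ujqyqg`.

In elite: e→m is +8, l→u is +9, i→s is +10, t→e is +11 — the shift increases by 1 each position. The shift increases by 1 at each position, starting from +8: 8, 9, 10, ….
Undoing it on ujqyqg: u−8=m, j−9=a, q−10=g, y−11=n, q−12=e, g−13=t.

magnet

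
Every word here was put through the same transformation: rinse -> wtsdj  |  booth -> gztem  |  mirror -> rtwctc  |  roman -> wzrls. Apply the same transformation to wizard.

btelwo

Shifts by position in rinse: pos 0: r→w (+5), pos 1: i→t (+11), pos 2: n→s (+5), pos 3: s→d (+11) — repeating every 2. A repeating key of period 2 is used — shifts +5, +11 over and over.
Applying it to wizard: w+5=b, i+11=t, z+5=e, a+11=l, r+5=w, d+11=o.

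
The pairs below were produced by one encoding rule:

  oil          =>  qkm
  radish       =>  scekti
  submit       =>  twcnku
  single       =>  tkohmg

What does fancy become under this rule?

The shift depends on letter class: consonant l→m is +1, but vowel o→q is +2. The rule splits by letter class: vowels +2, consonants +1.
On fancy: f(cons)+1=g, a(vowel)+2=c, n(cons)+1=o, c(cons)+1=d, y(cons)+1=z.

gcodz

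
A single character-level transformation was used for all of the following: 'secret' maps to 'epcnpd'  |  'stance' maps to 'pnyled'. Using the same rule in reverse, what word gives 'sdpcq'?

Two steps: reverse the string, then apply a Caesar shift of +11.
Reversing it on sdpcq: shift back: s−11=h, d−11=s, p−11=e, c−11=r, q−11=f → hserf; then reverse → fresh.

fresh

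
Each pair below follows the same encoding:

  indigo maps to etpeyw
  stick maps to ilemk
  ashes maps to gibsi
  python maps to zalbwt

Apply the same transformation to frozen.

vfwdst

Treating letters as 0–25, the rule is x ↦ 3x + 6 (mod 26).
For frozen: f(5)→3·5+6≡21=v; r(17)→3·17+6≡5=f; o(14)→3·14+6≡22=w; z(25)→3·25+6≡3=d; e(4)→3·4+6≡18=s; n(13)→3·13+6≡19=t (all mod 26).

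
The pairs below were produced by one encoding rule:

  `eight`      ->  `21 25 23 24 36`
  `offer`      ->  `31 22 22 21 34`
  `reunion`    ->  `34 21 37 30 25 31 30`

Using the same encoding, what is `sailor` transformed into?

The number is (letter's place in the alphabet, a=1) + 16.
On sailor: s=19→35, a=1→17, i=9→25, l=12→28, o=15→31, r=18→34.

35 17 25 28 31 34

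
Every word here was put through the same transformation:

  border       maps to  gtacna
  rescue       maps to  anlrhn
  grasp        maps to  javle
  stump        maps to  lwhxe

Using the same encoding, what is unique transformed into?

b(1)→g(6) and o(14)→t(19) fit y≡11x+21 (mod 26); the inverse of 11 mod 26 is 19. Treating letters as 0–25, the rule is x ↦ 11x + 21 (mod 26).
Applying it to unique: u(20)→11·20+21≡7=h; n(13)→11·13+21≡8=i; i(8)→11·8+21≡5=f; q(16)→11·16+21≡15=p; u(20)→11·20+21≡7=h; e(4)→11·4+21≡13=n (all mod 26).

hifphn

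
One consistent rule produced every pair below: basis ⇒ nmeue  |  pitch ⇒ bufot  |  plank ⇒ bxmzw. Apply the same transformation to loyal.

Compare letters: b→n is +12, a→m is +12, s→e is +12 — a constant shift. It's a constant shift of +12 (ROT12).
For loyal: l+12=x, o+12=a, y+12=k, a+12=m, l+12=x.

xakmx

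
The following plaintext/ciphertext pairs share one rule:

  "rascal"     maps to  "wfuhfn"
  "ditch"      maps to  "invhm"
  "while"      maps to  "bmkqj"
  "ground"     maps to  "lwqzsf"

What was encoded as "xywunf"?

stupid

Shifts by position in rascal: pos 0: r→w (+5), pos 1: a→f (+5), pos 2: s→u (+2), pos 3: c→h (+5), pos 4: a→f (+5), pos 5: l→n (+2) — repeating every 3. A repeating key of period 3 is used — shifts +5, +5, +2 over and over.
Undoing it on xywunf: x−5=s, y−5=t, w−2=u, u−5=p, n−5=i, f−2=d.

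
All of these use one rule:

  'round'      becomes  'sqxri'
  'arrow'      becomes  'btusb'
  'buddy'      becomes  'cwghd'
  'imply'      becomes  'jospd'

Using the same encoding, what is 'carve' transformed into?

dcuzj

Letter i (0-indexed) is shifted by i+1, so successive shifts are 1, 2, 3, ….
On carve: c+1=d, a+2=c, r+3=u, v+4=z, e+5=j.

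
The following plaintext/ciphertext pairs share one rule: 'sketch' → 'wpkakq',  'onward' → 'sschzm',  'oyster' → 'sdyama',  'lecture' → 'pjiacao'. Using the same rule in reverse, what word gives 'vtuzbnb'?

rooster

In sketch: s→w is +4, k→p is +5, e→k is +6, t→a is +7 — the shift increases by 1 each position. The shift increases by 1 at each position, starting from +4: 4, 5, 6, ….
Decoding vtuzbnb: v−4=r, t−5=o, u−6=o, z−7=s, b−8=t, n−9=e, b−10=r.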